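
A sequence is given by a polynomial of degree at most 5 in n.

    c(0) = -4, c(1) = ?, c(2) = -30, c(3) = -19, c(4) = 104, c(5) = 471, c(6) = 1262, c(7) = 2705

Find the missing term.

-13

Using the last 6 terms:
D1: 11, 123, 367, 791, 1443
D2: 112, 244, 424, 652
D3: 132, 180, 228
D4: 48, 48
Constant fourth difference = 48.
Extend backward: 132 − 48 = 84;  112 − 84 = 28;  11 − 28 = -17;  -30 + 17 = -13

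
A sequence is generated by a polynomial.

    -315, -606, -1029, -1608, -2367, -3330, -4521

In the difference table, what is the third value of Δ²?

Δ: -291, -423, -579, -759, -963, -1191
Δ²: -132, -156, -180, -204, -228
Δ³: -24, -24, -24, -24

-180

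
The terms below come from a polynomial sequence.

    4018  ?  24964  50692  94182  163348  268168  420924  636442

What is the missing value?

Using the last 7 terms:
Δ: 25728, 43490, 69166, 104820, 152756, 215518
Δ²: 17762, 25676, 35654, 47936, 62762
Δ³: 7914, 9978, 12282, 14826
Δ⁴: 2064, 2304, 2544
Δ⁵: 240, 240
Constant fifth difference = 240.
Extend backward: 2064 − 240 = 1824;  7914 − 1824 = 6090;  17762 − 6090 = 11672;  25728 − 11672 = 14056;  24964 − 14056 = 10908

10908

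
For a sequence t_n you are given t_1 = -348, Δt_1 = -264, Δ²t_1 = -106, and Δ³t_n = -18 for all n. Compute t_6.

-2908

Build the table forward from the leading diagonal:
Third differences: -18  -18  -18  -18  -18  -18
Second differences: -106  -124  -142  -160  -178  -196
First differences: -264  -370  -494  -636  -796  -974
t: -348  -612  -982  -1476  -2112  -2908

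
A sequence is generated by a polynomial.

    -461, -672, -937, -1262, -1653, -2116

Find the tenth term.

First differences: -211, -265, -325, -391, -463
Second differences: -54, -60, -66, -72
Third differences: -6, -6, -6
Constant third difference = -6, so extend:
-72 − 6 = -78;  -463 − 78 = -541;  -2116 − 541 = -2657
-78 − 6 = -84;  -541 − 84 = -625;  -2657 − 625 = -3282
-84 − 6 = -90;  -625 − 90 = -715;  -3282 − 715 = -3997
-90 − 6 = -96;  -715 − 96 = -811;  -3997 − 811 = -4808

-4808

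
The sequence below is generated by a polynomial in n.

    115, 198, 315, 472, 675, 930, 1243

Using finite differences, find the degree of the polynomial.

83, 117, 157, 203, 255, 313
34, 40, 46, 52, 58
6, 6, 6, 6
The third differences are constant, so the polynomial has degree 3.

3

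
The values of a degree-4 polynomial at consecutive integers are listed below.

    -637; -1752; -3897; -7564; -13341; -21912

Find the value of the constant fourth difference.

-96

Δ: -1115, -2145, -3667, -5777, -8571
Δ²: -1030, -1522, -2110, -2794
Δ³: -492, -588, -684
Δ⁴: -96, -96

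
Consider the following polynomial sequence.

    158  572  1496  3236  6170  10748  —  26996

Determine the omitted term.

Using the first 6 terms:
414, 924, 1740, 2934, 4578
510, 816, 1194, 1644
306, 378, 450
72, 72
Constant fourth difference = 72.
Extend forward: 450 + 72 = 522;  1644 + 522 = 2166;  4578 + 2166 = 6744;  10748 + 6744 = 17492

17492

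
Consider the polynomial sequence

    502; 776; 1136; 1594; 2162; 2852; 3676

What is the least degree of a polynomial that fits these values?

3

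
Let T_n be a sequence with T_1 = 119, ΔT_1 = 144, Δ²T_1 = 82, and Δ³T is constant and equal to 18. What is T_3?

489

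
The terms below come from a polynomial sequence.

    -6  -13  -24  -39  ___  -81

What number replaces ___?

-58

Using the first 4 terms:
First differences: -7, -11, -15
Second differences: -4, -4
Constant second difference = -4.
Extend forward: -15 − 4 = -19;  -39 − 19 = -58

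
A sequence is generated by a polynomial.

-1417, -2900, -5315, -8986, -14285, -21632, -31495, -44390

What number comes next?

Δ: -1483, -2415, -3671, -5299, -7347, -9863, -12895
Δ²: -932, -1256, -1628, -2048, -2516, -3032
Δ³: -324, -372, -420, -468, -516
Δ⁴: -48, -48, -48, -48
Fourth differences constant at -48.
-516 − 48 = -564;  -3032 − 564 = -3596;  -12895 − 3596 = -16491;  -44390 − 16491 = -60881

-60881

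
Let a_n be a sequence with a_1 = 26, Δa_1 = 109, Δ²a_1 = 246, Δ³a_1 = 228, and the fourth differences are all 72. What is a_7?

Build the table forward from the leading diagonal:
D4: 72  72  72  72  72  72  72
D3: 228  300  372  444  516  588  660
D2: 246  474  774  1146  1590  2106  2694
D1: 109  355  829  1603  2749  4339  6445
a: 26  135  490  1319  2922  5671  10010

10010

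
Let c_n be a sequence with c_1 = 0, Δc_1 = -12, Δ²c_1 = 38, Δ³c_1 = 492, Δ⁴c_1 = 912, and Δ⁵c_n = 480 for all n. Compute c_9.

119240

Build the table forward from the leading diagonal:
Δ⁵: 480, 480, 480, 480, 480, 480, 480, 480, 480
Δ⁴: 912, 1392, 1872, 2352, 2832, 3312, 3792, 4272, 4752
Δ³: 492, 1404, 2796, 4668, 7020, 9852, 13164, 16956, 21228
Δ²: 38, 530, 1934, 4730, 9398, 16418, 26270, 39434, 56390
Δ: -12, 26, 556, 2490, 7220, 16618, 33036, 59306, 98740
c: 0, -12, 14, 570, 3060, 10280, 26898, 59934, 119240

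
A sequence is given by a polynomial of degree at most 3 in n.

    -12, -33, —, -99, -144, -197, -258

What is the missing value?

-62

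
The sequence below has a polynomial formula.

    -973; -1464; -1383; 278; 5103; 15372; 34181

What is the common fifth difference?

First differences: -491, 81, 1661, 4825, 10269, 18809
Second differences: 572, 1580, 3164, 5444, 8540
Third differences: 1008, 1584, 2280, 3096
Fourth differences: 576, 696, 816
Fifth differences: 120, 120

120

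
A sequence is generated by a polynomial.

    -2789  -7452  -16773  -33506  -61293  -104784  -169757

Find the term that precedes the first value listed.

-4663, -9321, -16733, -27787, -43491, -64973
-4658, -7412, -11054, -15704, -21482
-2754, -3642, -4650, -5778
-888, -1008, -1128
-120, -120
The fifth differences are constant at -120.
Work back: -888 + 120 = -768;  -2754 + 768 = -1986;  -4658 + 1986 = -2672;  -4663 + 2672 = -1991;  -2789 + 1991 = -798

-798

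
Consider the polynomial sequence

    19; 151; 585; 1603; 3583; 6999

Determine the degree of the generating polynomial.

4

D1: 132, 434, 1018, 1980, 3416
D2: 302, 584, 962, 1436
D3: 282, 378, 474
D4: 96, 96
The fourth differences are constant, so the polynomial has degree 4.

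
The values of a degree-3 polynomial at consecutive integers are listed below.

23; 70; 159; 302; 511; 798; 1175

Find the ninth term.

D1: 47, 89, 143, 209, 287, 377
D2: 42, 54, 66, 78, 90
D3: 12, 12, 12, 12
The third differences are constant (12).
90 + 12 = 102;  377 + 102 = 479;  1175 + 479 = 1654
102 + 12 = 114;  479 + 114 = 593;  1654 + 593 = 2247

2247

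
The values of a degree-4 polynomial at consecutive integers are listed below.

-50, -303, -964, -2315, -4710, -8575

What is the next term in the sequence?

-14408

Δ: -253, -661, -1351, -2395, -3865
Δ²: -408, -690, -1044, -1470
Δ³: -282, -354, -426
Δ⁴: -72, -72
Fourth differences constant at -72.
-426 − 72 = -498;  -1470 − 498 = -1968;  -3865 − 1968 = -5833;  -8575 − 5833 = -14408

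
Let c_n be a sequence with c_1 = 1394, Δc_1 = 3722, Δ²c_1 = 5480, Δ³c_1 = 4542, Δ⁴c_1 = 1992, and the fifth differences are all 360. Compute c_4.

Build the table forward from the leading diagonal:
Δ⁵: 360  360  360  360
Δ⁴: 1992  2352  2712  3072
Δ³: 4542  6534  8886  11598
Δ²: 5480  10022  16556  25442
Δ: 3722  9202  19224  35780
c: 1394  5116  14318  33542

33542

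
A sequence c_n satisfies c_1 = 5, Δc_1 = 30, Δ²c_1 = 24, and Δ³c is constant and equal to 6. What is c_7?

Build the table forward from the leading diagonal:
Third differences: 6, 6, 6, 6, 6, 6, 6
Second differences: 24, 30, 36, 42, 48, 54, 60
First differences: 30, 54, 84, 120, 162, 210, 264
c: 5, 35, 89, 173, 293, 455, 665

665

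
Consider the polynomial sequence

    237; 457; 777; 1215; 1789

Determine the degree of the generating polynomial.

220, 320, 438, 574
100, 118, 136
18, 18
The third differences are constant, so the polynomial has degree 3.

3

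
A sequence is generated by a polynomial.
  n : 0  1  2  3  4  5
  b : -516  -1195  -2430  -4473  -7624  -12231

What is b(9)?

-53859

D1: -679  -1235  -2043  -3151  -4607
D2: -556  -808  -1108  -1456
D3: -252  -300  -348
D4: -48  -48
The fourth differences are constant (-48).
-348 − 48 = -396;  -1456 − 396 = -1852;  -4607 − 1852 = -6459;  -12231 − 6459 = -18690
-396 − 48 = -444;  -1852 − 444 = -2296;  -6459 − 2296 = -8755;  -18690 − 8755 = -27445
-444 − 48 = -492;  -2296 − 492 = -2788;  -8755 − 2788 = -11543;  -27445 − 11543 = -38988
-492 − 48 = -540;  -2788 − 540 = -3328;  -11543 − 3328 = -14871;  -38988 − 14871 = -53859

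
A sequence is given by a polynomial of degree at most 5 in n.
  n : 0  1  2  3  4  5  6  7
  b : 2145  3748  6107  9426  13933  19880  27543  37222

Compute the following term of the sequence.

49241

1603, 2359, 3319, 4507, 5947, 7663, 9679
756, 960, 1188, 1440, 1716, 2016
204, 228, 252, 276, 300
24, 24, 24, 24
The fourth differences are constant (24).
300 + 24 = 324;  2016 + 324 = 2340;  9679 + 2340 = 12019;  37222 + 12019 = 49241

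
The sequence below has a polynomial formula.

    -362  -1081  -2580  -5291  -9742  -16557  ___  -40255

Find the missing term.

-26456

Using the first 6 terms:
First differences: -719, -1499, -2711, -4451, -6815
Second differences: -780, -1212, -1740, -2364
Third differences: -432, -528, -624
Fourth differences: -96, -96
Constant fourth difference = -96.
Extend forward: -624 − 96 = -720;  -2364 − 720 = -3084;  -6815 − 3084 = -9899;  -16557 − 9899 = -26456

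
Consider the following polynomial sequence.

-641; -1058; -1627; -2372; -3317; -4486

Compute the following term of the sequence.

-417, -569, -745, -945, -1169
-152, -176, -200, -224
-24, -24, -24
The third differences are constant (-24).
-224 − 24 = -248;  -1169 − 248 = -1417;  -4486 − 1417 = -5903

-5903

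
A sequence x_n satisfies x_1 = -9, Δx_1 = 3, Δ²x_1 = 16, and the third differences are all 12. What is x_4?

Build the table forward from the leading diagonal:
D3: 12  12  12  12
D2: 16  28  40  52
D1: 3  19  47  87
x: -9  -6  13  60

60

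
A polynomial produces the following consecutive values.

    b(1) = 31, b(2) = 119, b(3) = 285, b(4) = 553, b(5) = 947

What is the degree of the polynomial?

D1: 88, 166, 268, 394
D2: 78, 102, 126
D3: 24, 24
The third differences are constant, so the polynomial has degree 3.

3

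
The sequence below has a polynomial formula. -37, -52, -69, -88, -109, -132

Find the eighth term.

-184

-15 , -17 , -19 , -21 , -23
-2 , -2 , -2 , -2
Constant second difference = -2, so extend:
-23 − 2 = -25;  -132 − 25 = -157
-25 − 2 = -27;  -157 − 27 = -184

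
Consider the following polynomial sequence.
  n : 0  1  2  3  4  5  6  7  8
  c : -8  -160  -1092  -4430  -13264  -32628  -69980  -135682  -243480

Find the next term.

-410984

D1: -152, -932, -3338, -8834, -19364, -37352, -65702, -107798
D2: -780, -2406, -5496, -10530, -17988, -28350, -42096
D3: -1626, -3090, -5034, -7458, -10362, -13746
D4: -1464, -1944, -2424, -2904, -3384
D5: -480, -480, -480, -480
Fifth differences constant at -480.
-3384 − 480 = -3864;  -13746 − 3864 = -17610;  -42096 − 17610 = -59706;  -107798 − 59706 = -167504;  -243480 − 167504 = -410984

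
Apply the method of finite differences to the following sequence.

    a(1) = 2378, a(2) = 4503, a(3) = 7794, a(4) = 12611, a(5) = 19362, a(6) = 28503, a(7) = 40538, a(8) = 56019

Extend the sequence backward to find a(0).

1107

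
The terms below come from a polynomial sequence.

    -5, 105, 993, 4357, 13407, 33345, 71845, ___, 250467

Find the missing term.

Using the first 7 terms:
Δ: 110, 888, 3364, 9050, 19938, 38500
Δ²: 778, 2476, 5686, 10888, 18562
Δ³: 1698, 3210, 5202, 7674
Δ⁴: 1512, 1992, 2472
Δ⁵: 480, 480
Constant fifth difference = 480.
Extend forward: 2472 + 480 = 2952;  7674 + 2952 = 10626;  18562 + 10626 = 29188;  38500 + 29188 = 67688;  71845 + 67688 = 139533

139533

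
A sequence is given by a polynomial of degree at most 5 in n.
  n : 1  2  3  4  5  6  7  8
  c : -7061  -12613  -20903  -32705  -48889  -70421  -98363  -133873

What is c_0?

Δ: -5552  -8290  -11802  -16184  -21532  -27942  -35510
Δ²: -2738  -3512  -4382  -5348  -6410  -7568
Δ³: -774  -870  -966  -1062  -1158
Δ⁴: -96  -96  -96  -96
The fourth differences are constant at -96.
Work back: -774 + 96 = -678;  -2738 + 678 = -2060;  -5552 + 2060 = -3492;  -7061 + 3492 = -3569

-3569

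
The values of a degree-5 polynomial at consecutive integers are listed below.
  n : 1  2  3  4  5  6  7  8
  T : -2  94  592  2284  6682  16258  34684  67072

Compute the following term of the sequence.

120214

96 , 498 , 1692 , 4398 , 9576 , 18426 , 32388
402 , 1194 , 2706 , 5178 , 8850 , 13962
792 , 1512 , 2472 , 3672 , 5112
720 , 960 , 1200 , 1440
240 , 240 , 240
Constant fifth difference = 240, so extend:
1440 + 240 = 1680;  5112 + 1680 = 6792;  13962 + 6792 = 20754;  32388 + 20754 = 53142;  67072 + 53142 = 120214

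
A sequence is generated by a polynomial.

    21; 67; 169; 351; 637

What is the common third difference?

24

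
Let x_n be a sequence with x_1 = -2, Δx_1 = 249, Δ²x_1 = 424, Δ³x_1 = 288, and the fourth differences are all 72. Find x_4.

Build the table forward from the leading diagonal:
D4: 72, 72, 72, 72
D3: 288, 360, 432, 504
D2: 424, 712, 1072, 1504
D1: 249, 673, 1385, 2457
x: -2, 247, 920, 2305

2305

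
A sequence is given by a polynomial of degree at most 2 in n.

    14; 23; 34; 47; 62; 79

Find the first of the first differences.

9

First differences: 9, 11, 13, 15, 17
Second differences: 2, 2, 2, 2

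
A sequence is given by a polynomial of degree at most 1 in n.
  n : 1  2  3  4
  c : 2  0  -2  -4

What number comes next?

-6

-2  -2  -2
Constant first difference = -2, so extend:
-4 − 2 = -6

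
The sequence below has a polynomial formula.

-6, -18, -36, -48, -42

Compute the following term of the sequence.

-12, -18, -12, 6
-6, 6, 18
12, 12
Constant third difference = 12, so extend:
18 + 12 = 30;  6 + 30 = 36;  -42 + 36 = -6

-6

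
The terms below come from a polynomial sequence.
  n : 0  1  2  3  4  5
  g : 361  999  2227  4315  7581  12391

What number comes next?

D1: 638, 1228, 2088, 3266, 4810
D2: 590, 860, 1178, 1544
D3: 270, 318, 366
D4: 48, 48
Constant fourth difference = 48, so extend:
366 + 48 = 414;  1544 + 414 = 1958;  4810 + 1958 = 6768;  12391 + 6768 = 19159

19159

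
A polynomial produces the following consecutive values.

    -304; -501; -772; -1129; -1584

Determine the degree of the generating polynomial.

3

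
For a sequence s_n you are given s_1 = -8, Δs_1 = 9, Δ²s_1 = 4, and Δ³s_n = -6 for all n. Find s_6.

17

Build the table forward from the leading diagonal:
Δ³: -6, -6, -6, -6, -6, -6
Δ²: 4, -2, -8, -14, -20, -26
Δ: 9, 13, 11, 3, -11, -31
s: -8, 1, 14, 25, 28, 17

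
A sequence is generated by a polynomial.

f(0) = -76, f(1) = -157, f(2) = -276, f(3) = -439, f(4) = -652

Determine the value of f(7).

Δ: -81, -119, -163, -213
Δ²: -38, -44, -50
Δ³: -6, -6
Constant third difference = -6, so extend:
-50 − 6 = -56;  -213 − 56 = -269;  -652 − 269 = -921
-56 − 6 = -62;  -269 − 62 = -331;  -921 − 331 = -1252
-62 − 6 = -68;  -331 − 68 = -399;  -1252 − 399 = -1651

-1651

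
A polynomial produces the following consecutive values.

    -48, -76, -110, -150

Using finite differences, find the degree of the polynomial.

2

D1: -28, -34, -40
D2: -6, -6
The second differences are constant, so the polynomial has degree 2.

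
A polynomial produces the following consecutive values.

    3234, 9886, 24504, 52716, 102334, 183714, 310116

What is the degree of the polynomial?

5

First differences: 6652, 14618, 28212, 49618, 81380, 126402
Second differences: 7966, 13594, 21406, 31762, 45022
Third differences: 5628, 7812, 10356, 13260
Fourth differences: 2184, 2544, 2904
Fifth differences: 360, 360
The fifth differences are constant, so the polynomial has degree 5.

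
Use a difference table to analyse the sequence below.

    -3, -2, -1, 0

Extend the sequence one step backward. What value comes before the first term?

-4

Δ: 1, 1, 1
The first differences are constant at 1.
Work back: -3 − 1 = -4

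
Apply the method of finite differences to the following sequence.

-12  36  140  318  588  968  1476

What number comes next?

2130

Δ: 48  104  178  270  380  508
Δ²: 56  74  92  110  128
Δ³: 18  18  18  18
The third differences are constant (18).
128 + 18 = 146;  508 + 146 = 654;  1476 + 654 = 2130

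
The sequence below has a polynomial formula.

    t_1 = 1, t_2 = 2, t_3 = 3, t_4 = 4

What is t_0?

0

Δ: 1, 1, 1
The first differences are constant at 1.
Work back: 1 − 1 = 0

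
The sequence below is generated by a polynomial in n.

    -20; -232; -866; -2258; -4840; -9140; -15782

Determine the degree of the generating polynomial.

4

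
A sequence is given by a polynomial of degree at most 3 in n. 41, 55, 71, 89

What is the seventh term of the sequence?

14  16  18
2  2
Second differences constant at 2.
18 + 2 = 20;  89 + 20 = 109
20 + 2 = 22;  109 + 22 = 131
22 + 2 = 24;  131 + 24 = 155

155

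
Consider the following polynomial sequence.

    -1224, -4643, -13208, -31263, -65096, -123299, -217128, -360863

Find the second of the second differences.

-9490

D1: -3419, -8565, -18055, -33833, -58203, -93829, -143735
D2: -5146, -9490, -15778, -24370, -35626, -49906
D3: -4344, -6288, -8592, -11256, -14280
D4: -1944, -2304, -2664, -3024
D5: -360, -360, -360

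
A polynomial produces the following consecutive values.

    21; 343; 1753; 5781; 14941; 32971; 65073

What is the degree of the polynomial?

5

First differences: 322, 1410, 4028, 9160, 18030, 32102
Second differences: 1088, 2618, 5132, 8870, 14072
Third differences: 1530, 2514, 3738, 5202
Fourth differences: 984, 1224, 1464
Fifth differences: 240, 240
The fifth differences are constant, so the polynomial has degree 5.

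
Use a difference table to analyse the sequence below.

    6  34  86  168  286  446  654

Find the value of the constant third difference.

6

First differences: 28, 52, 82, 118, 160, 208
Second differences: 24, 30, 36, 42, 48
Third differences: 6, 6, 6, 6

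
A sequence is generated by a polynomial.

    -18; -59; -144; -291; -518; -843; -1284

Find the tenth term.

-3483

First differences: -41 , -85 , -147 , -227 , -325 , -441
Second differences: -44 , -62 , -80 , -98 , -116
Third differences: -18 , -18 , -18 , -18
Third differences constant at -18.
-116 − 18 = -134;  -441 − 134 = -575;  -1284 − 575 = -1859
-134 − 18 = -152;  -575 − 152 = -727;  -1859 − 727 = -2586
-152 − 18 = -170;  -727 − 170 = -897;  -2586 − 897 = -3483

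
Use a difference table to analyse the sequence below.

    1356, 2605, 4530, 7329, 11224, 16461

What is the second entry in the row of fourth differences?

Δ: 1249, 1925, 2799, 3895, 5237
Δ²: 676, 874, 1096, 1342
Δ³: 198, 222, 246
Δ⁴: 24, 24

24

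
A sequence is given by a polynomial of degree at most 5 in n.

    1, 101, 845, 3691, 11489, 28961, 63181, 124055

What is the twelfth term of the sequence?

958211

Δ: 100, 744, 2846, 7798, 17472, 34220, 60874
Δ²: 644, 2102, 4952, 9674, 16748, 26654
Δ³: 1458, 2850, 4722, 7074, 9906
Δ⁴: 1392, 1872, 2352, 2832
Δ⁵: 480, 480, 480
Fifth differences constant at 480.
2832 + 480 = 3312;  9906 + 3312 = 13218;  26654 + 13218 = 39872;  60874 + 39872 = 100746;  124055 + 100746 = 224801
3312 + 480 = 3792;  13218 + 3792 = 17010;  39872 + 17010 = 56882;  100746 + 56882 = 157628;  224801 + 157628 = 382429
3792 + 480 = 4272;  17010 + 4272 = 21282;  56882 + 21282 = 78164;  157628 + 78164 = 235792;  382429 + 235792 = 618221
4272 + 480 = 4752;  21282 + 4752 = 26034;  78164 + 26034 = 104198;  235792 + 104198 = 339990;  618221 + 339990 = 958211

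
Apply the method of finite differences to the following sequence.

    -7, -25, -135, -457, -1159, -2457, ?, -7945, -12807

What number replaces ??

Using the first 6 terms:
First differences: -18  -110  -322  -702  -1298
Second differences: -92  -212  -380  -596
Third differences: -120  -168  -216
Fourth differences: -48  -48
Constant fourth difference = -48.
Extend forward: -216 − 48 = -264;  -596 − 264 = -860;  -1298 − 860 = -2158;  -2457 − 2158 = -4615

-4615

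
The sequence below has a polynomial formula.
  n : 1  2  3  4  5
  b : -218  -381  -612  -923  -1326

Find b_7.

-2456

D1: -163 , -231 , -311 , -403
D2: -68 , -80 , -92
D3: -12 , -12
Third differences constant at -12.
-92 − 12 = -104;  -403 − 104 = -507;  -1326 − 507 = -1833
-104 − 12 = -116;  -507 − 116 = -623;  -1833 − 623 = -2456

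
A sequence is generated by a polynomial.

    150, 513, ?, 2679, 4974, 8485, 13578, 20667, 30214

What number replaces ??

1282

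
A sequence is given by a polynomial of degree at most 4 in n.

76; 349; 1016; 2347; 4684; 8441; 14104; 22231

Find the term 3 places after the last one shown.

68056

First differences: 273, 667, 1331, 2337, 3757, 5663, 8127
Second differences: 394, 664, 1006, 1420, 1906, 2464
Third differences: 270, 342, 414, 486, 558
Fourth differences: 72, 72, 72, 72
Fourth differences constant at 72.
558 + 72 = 630;  2464 + 630 = 3094;  8127 + 3094 = 11221;  22231 + 11221 = 33452
630 + 72 = 702;  3094 + 702 = 3796;  11221 + 3796 = 15017;  33452 + 15017 = 48469
702 + 72 = 774;  3796 + 774 = 4570;  15017 + 4570 = 19587;  48469 + 19587 = 68056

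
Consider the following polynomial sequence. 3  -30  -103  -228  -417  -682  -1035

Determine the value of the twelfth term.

First differences: -33  -73  -125  -189  -265  -353
Second differences: -40  -52  -64  -76  -88
Third differences: -12  -12  -12  -12
The third differences are constant (-12).
-88 − 12 = -100;  -353 − 100 = -453;  -1035 − 453 = -1488
-100 − 12 = -112;  -453 − 112 = -565;  -1488 − 565 = -2053
-112 − 12 = -124;  -565 − 124 = -689;  -2053 − 689 = -2742
-124 − 12 = -136;  -689 − 136 = -825;  -2742 − 825 = -3567
-136 − 12 = -148;  -825 − 148 = -973;  -3567 − 973 = -4540

-4540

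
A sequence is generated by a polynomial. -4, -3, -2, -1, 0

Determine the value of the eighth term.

1 , 1 , 1 , 1
First differences constant at 1.
0 + 1 = 1
1 + 1 = 2
2 + 1 = 3

3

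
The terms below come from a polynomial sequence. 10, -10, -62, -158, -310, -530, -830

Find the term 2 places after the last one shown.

-1718

-20  -52  -96  -152  -220  -300
-32  -44  -56  -68  -80
-12  -12  -12  -12
The third differences are constant (-12).
-80 − 12 = -92;  -300 − 92 = -392;  -830 − 392 = -1222
-92 − 12 = -104;  -392 − 104 = -496;  -1222 − 496 = -1718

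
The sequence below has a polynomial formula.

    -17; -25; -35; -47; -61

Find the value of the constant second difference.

Δ: -8, -10, -12, -14
Δ²: -2, -2, -2

-2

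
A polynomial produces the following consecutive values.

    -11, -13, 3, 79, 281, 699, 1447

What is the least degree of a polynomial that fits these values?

First differences: -2, 16, 76, 202, 418, 748
Second differences: 18, 60, 126, 216, 330
Third differences: 42, 66, 90, 114
Fourth differences: 24, 24, 24
The fourth differences are constant, so the polynomial has degree 4.

4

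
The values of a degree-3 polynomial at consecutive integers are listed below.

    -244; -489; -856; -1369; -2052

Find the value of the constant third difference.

-24

D1: -245, -367, -513, -683
D2: -122, -146, -170
D3: -24, -24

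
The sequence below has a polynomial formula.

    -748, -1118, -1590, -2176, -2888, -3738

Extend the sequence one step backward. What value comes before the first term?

-370  -472  -586  -712  -850
-102  -114  -126  -138
-12  -12  -12
The third differences are constant at -12.
Work back: -102 + 12 = -90;  -370 + 90 = -280;  -748 + 280 = -468

-468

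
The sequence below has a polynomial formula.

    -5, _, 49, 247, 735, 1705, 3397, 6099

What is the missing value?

-3

Using the last 6 terms:
D1: 198  488  970  1692  2702
D2: 290  482  722  1010
D3: 192  240  288
D4: 48  48
Constant fourth difference = 48.
Extend backward: 192 − 48 = 144;  290 − 144 = 146;  198 − 146 = 52;  49 − 52 = -3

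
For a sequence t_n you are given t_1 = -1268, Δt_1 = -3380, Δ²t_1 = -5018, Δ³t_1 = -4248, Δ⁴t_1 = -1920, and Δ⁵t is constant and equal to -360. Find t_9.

-561260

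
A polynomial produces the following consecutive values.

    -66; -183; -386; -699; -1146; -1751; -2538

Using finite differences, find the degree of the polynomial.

3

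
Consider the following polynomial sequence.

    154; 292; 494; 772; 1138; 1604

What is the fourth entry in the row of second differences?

First differences: 138, 202, 278, 366, 466
Second differences: 64, 76, 88, 100
Third differences: 12, 12, 12

100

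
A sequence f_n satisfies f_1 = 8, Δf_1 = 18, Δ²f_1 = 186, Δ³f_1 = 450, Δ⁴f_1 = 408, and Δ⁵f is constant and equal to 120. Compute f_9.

65840

Build the table forward from the leading diagonal:
D5: 120  120  120  120  120  120  120  120  120
D4: 408  528  648  768  888  1008  1128  1248  1368
D3: 450  858  1386  2034  2802  3690  4698  5826  7074
D2: 186  636  1494  2880  4914  7716  11406  16104  21930
D1: 18  204  840  2334  5214  10128  17844  29250  45354
f: 8  26  230  1070  3404  8618  18746  36590  65840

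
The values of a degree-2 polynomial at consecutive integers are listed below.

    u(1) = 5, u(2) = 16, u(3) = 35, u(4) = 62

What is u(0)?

2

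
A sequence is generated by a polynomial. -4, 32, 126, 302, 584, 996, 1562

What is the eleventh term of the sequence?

5846

D1: 36  94  176  282  412  566
D2: 58  82  106  130  154
D3: 24  24  24  24
Third differences constant at 24.
154 + 24 = 178;  566 + 178 = 744;  1562 + 744 = 2306
178 + 24 = 202;  744 + 202 = 946;  2306 + 946 = 3252
202 + 24 = 226;  946 + 226 = 1172;  3252 + 1172 = 4424
226 + 24 = 250;  1172 + 250 = 1422;  4424 + 1422 = 5846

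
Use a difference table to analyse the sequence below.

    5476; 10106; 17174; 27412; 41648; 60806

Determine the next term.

85906

4630, 7068, 10238, 14236, 19158
2438, 3170, 3998, 4922
732, 828, 924
96, 96
Fourth differences constant at 96.
924 + 96 = 1020;  4922 + 1020 = 5942;  19158 + 5942 = 25100;  60806 + 25100 = 85906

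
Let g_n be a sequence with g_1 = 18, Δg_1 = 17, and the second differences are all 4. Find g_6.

143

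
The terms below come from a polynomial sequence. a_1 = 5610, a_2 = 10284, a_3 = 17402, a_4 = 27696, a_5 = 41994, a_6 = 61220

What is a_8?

118632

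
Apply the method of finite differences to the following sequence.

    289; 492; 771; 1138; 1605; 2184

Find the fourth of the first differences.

467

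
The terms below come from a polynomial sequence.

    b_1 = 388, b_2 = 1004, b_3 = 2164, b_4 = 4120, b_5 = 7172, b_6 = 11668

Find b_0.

112

616  1160  1956  3052  4496
544  796  1096  1444
252  300  348
48  48
The fourth differences are constant at 48.
Work back: 252 − 48 = 204;  544 − 204 = 340;  616 − 340 = 276;  388 − 276 = 112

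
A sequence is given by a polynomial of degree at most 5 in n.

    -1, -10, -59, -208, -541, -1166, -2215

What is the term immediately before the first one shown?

-9  -49  -149  -333  -625  -1049
-40  -100  -184  -292  -424
-60  -84  -108  -132
-24  -24  -24
The fourth differences are constant at -24.
Work back: -60 + 24 = -36;  -40 + 36 = -4;  -9 + 4 = -5;  -1 + 5 = 4

4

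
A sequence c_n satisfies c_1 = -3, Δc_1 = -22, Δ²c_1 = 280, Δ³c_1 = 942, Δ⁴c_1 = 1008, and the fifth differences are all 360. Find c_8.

81533

Build the table forward from the leading diagonal:
Δ⁵: 360  360  360  360  360  360  360  360
Δ⁴: 1008  1368  1728  2088  2448  2808  3168  3528
Δ³: 942  1950  3318  5046  7134  9582  12390  15558
Δ²: 280  1222  3172  6490  11536  18670  28252  40642
Δ: -22  258  1480  4652  11142  22678  41348  69600
c: -3  -25  233  1713  6365  17507  40185  81533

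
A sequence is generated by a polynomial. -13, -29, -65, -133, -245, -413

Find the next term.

-649

-16, -36, -68, -112, -168
-20, -32, -44, -56
-12, -12, -12
Third differences constant at -12.
-56 − 12 = -68;  -168 − 68 = -236;  -413 − 236 = -649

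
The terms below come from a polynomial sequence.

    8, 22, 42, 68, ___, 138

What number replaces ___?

100

Using the first 4 terms:
14, 20, 26
6, 6
Constant second difference = 6.
Extend forward: 26 + 6 = 32;  68 + 32 = 100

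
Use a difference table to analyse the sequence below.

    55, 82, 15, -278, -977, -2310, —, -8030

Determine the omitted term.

-4553

Using the first 6 terms:
D1: 27  -67  -293  -699  -1333
D2: -94  -226  -406  -634
D3: -132  -180  -228
D4: -48  -48
Constant fourth difference = -48.
Extend forward: -228 − 48 = -276;  -634 − 276 = -910;  -1333 − 910 = -2243;  -2310 − 2243 = -4553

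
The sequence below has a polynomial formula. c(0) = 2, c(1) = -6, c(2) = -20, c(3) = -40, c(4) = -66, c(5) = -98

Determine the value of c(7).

-8, -14, -20, -26, -32
-6, -6, -6, -6
Constant second difference = -6, so extend:
-32 − 6 = -38;  -98 − 38 = -136
-38 − 6 = -44;  -136 − 44 = -180

-180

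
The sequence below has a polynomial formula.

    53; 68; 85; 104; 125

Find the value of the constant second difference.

2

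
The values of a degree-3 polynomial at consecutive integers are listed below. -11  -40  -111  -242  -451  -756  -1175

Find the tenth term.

-3296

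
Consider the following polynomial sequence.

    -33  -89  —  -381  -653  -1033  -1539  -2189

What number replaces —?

Using the last 5 terms:
First differences: -272  -380  -506  -650
Second differences: -108  -126  -144
Third differences: -18  -18
Constant third difference = -18.
Extend backward: -108 + 18 = -90;  -272 + 90 = -182;  -381 + 182 = -199

-199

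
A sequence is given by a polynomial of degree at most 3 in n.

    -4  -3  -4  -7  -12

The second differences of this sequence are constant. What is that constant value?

First differences: 1, -1, -3, -5
Second differences: -2, -2, -2

-2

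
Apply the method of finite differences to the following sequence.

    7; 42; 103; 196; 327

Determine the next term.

502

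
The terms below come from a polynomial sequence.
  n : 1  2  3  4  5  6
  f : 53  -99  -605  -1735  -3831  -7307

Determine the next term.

D1: -152, -506, -1130, -2096, -3476
D2: -354, -624, -966, -1380
D3: -270, -342, -414
D4: -72, -72
The fourth differences are constant (-72).
-414 − 72 = -486;  -1380 − 486 = -1866;  -3476 − 1866 = -5342;  -7307 − 5342 = -12649

-12649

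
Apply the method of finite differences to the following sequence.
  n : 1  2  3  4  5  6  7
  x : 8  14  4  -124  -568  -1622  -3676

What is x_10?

First differences: 6, -10, -128, -444, -1054, -2054
Second differences: -16, -118, -316, -610, -1000
Third differences: -102, -198, -294, -390
Fourth differences: -96, -96, -96
Constant fourth difference = -96, so extend:
-390 − 96 = -486;  -1000 − 486 = -1486;  -2054 − 1486 = -3540;  -3676 − 3540 = -7216
-486 − 96 = -582;  -1486 − 582 = -2068;  -3540 − 2068 = -5608;  -7216 − 5608 = -12824
-582 − 96 = -678;  -2068 − 678 = -2746;  -5608 − 2746 = -8354;  -12824 − 8354 = -21178

-21178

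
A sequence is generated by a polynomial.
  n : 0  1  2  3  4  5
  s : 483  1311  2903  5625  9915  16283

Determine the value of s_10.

D1: 828  1592  2722  4290  6368
D2: 764  1130  1568  2078
D3: 366  438  510
D4: 72  72
Constant fourth difference = 72, so extend:
510 + 72 = 582;  2078 + 582 = 2660;  6368 + 2660 = 9028;  16283 + 9028 = 25311
582 + 72 = 654;  2660 + 654 = 3314;  9028 + 3314 = 12342;  25311 + 12342 = 37653
654 + 72 = 726;  3314 + 726 = 4040;  12342 + 4040 = 16382;  37653 + 16382 = 54035
726 + 72 = 798;  4040 + 798 = 4838;  16382 + 4838 = 21220;  54035 + 21220 = 75255
798 + 72 = 870;  4838 + 870 = 5708;  21220 + 5708 = 26928;  75255 + 26928 = 102183

102183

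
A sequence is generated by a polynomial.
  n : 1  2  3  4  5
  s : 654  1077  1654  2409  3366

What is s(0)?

361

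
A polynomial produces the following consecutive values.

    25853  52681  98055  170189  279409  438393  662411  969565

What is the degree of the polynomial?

5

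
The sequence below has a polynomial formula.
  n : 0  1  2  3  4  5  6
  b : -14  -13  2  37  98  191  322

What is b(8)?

D1: 1, 15, 35, 61, 93, 131
D2: 14, 20, 26, 32, 38
D3: 6, 6, 6, 6
Third differences constant at 6.
38 + 6 = 44;  131 + 44 = 175;  322 + 175 = 497
44 + 6 = 50;  175 + 50 = 225;  497 + 225 = 722

722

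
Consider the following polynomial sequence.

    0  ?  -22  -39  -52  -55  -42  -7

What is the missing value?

-7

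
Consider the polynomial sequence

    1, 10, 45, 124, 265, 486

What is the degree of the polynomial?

First differences: 9, 35, 79, 141, 221
Second differences: 26, 44, 62, 80
Third differences: 18, 18, 18
The third differences are constant, so the polynomial has degree 3.

3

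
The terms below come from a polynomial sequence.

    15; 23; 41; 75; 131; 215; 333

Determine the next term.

491

Δ: 8  18  34  56  84  118
Δ²: 10  16  22  28  34
Δ³: 6  6  6  6
Third differences constant at 6.
34 + 6 = 40;  118 + 40 = 158;  333 + 158 = 491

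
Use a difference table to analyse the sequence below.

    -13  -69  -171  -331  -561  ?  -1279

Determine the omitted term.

-873

Using the first 5 terms:
First differences: -56  -102  -160  -230
Second differences: -46  -58  -70
Third differences: -12  -12
Constant third difference = -12.
Extend forward: -70 − 12 = -82;  -230 − 82 = -312;  -561 − 312 = -873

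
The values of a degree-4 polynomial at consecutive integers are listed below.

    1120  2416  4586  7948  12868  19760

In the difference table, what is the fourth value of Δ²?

First differences: 1296, 2170, 3362, 4920, 6892
Second differences: 874, 1192, 1558, 1972
Third differences: 318, 366, 414
Fourth differences: 48, 48

1972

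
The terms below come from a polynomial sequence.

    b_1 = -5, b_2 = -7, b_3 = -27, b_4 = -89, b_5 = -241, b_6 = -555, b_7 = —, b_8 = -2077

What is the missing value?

Using the first 6 terms:
-2, -20, -62, -152, -314
-18, -42, -90, -162
-24, -48, -72
-24, -24
Constant fourth difference = -24.
Extend forward: -72 − 24 = -96;  -162 − 96 = -258;  -314 − 258 = -572;  -555 − 572 = -1127

-1127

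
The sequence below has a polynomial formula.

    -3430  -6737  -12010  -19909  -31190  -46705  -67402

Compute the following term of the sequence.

D1: -3307, -5273, -7899, -11281, -15515, -20697
D2: -1966, -2626, -3382, -4234, -5182
D3: -660, -756, -852, -948
D4: -96, -96, -96
The fourth differences are constant (-96).
-948 − 96 = -1044;  -5182 − 1044 = -6226;  -20697 − 6226 = -26923;  -67402 − 26923 = -94325

-94325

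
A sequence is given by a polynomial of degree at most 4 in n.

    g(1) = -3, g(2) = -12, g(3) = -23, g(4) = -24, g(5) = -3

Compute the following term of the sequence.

First differences: -9 , -11 , -1 , 21
Second differences: -2 , 10 , 22
Third differences: 12 , 12
Constant third difference = 12, so extend:
22 + 12 = 34;  21 + 34 = 55;  -3 + 55 = 52

52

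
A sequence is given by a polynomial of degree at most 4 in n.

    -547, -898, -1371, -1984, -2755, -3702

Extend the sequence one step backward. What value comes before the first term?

Δ: -351  -473  -613  -771  -947
Δ²: -122  -140  -158  -176
Δ³: -18  -18  -18
The third differences are constant at -18.
Work back: -122 + 18 = -104;  -351 + 104 = -247;  -547 + 247 = -300

-300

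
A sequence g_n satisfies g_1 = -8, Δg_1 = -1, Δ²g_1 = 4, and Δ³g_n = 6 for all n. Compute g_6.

87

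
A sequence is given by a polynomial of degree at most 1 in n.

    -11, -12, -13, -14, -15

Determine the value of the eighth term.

Δ: -1  -1  -1  -1
Constant first difference = -1, so extend:
-15 − 1 = -16
-16 − 1 = -17
-17 − 1 = -18

-18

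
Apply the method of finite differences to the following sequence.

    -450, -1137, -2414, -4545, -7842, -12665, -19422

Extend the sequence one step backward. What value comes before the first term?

-137

First differences: -687  -1277  -2131  -3297  -4823  -6757
Second differences: -590  -854  -1166  -1526  -1934
Third differences: -264  -312  -360  -408
Fourth differences: -48  -48  -48
The fourth differences are constant at -48.
Work back: -264 + 48 = -216;  -590 + 216 = -374;  -687 + 374 = -313;  -450 + 313 = -137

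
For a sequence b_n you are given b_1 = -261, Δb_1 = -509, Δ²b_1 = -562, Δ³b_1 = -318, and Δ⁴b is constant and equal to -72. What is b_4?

Build the table forward from the leading diagonal:
D4: -72, -72, -72, -72
D3: -318, -390, -462, -534
D2: -562, -880, -1270, -1732
D1: -509, -1071, -1951, -3221
b: -261, -770, -1841, -3792

-3792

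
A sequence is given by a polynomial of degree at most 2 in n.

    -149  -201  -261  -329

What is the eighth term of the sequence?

D1: -52 , -60 , -68
D2: -8 , -8
The second differences are constant (-8).
-68 − 8 = -76;  -329 − 76 = -405
-76 − 8 = -84;  -405 − 84 = -489
-84 − 8 = -92;  -489 − 92 = -581
-92 − 8 = -100;  -581 − 100 = -681

-681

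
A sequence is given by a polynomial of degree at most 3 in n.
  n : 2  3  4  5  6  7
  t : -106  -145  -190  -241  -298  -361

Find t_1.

-39  -45  -51  -57  -63
-6  -6  -6  -6
The second differences are constant at -6.
Work back: -39 + 6 = -33;  -106 + 33 = -73

-73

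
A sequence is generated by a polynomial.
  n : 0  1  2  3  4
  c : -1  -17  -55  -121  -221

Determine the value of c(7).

-16, -38, -66, -100
-22, -28, -34
-6, -6
The third differences are constant (-6).
-34 − 6 = -40;  -100 − 40 = -140;  -221 − 140 = -361
-40 − 6 = -46;  -140 − 46 = -186;  -361 − 186 = -547
-46 − 6 = -52;  -186 − 52 = -238;  -547 − 238 = -785

-785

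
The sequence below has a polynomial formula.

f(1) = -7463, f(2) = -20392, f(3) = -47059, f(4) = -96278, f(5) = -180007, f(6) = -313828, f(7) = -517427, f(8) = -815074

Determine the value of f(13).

-4944839

First differences: -12929  -26667  -49219  -83729  -133821  -203599  -297647
Second differences: -13738  -22552  -34510  -50092  -69778  -94048
Third differences: -8814  -11958  -15582  -19686  -24270
Fourth differences: -3144  -3624  -4104  -4584
Fifth differences: -480  -480  -480
Constant fifth difference = -480, so extend:
-4584 − 480 = -5064;  -24270 − 5064 = -29334;  -94048 − 29334 = -123382;  -297647 − 123382 = -421029;  -815074 − 421029 = -1236103
-5064 − 480 = -5544;  -29334 − 5544 = -34878;  -123382 − 34878 = -158260;  -421029 − 158260 = -579289;  -1236103 − 579289 = -1815392
-5544 − 480 = -6024;  -34878 − 6024 = -40902;  -158260 − 40902 = -199162;  -579289 − 199162 = -778451;  -1815392 − 778451 = -2593843
-6024 − 480 = -6504;  -40902 − 6504 = -47406;  -199162 − 47406 = -246568;  -778451 − 246568 = -1025019;  -2593843 − 1025019 = -3618862
-6504 − 480 = -6984;  -47406 − 6984 = -54390;  -246568 − 54390 = -300958;  -1025019 − 300958 = -1325977;  -3618862 − 1325977 = -4944839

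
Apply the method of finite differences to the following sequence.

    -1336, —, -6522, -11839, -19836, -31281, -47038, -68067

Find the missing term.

Using the last 6 terms:
D1: -5317  -7997  -11445  -15757  -21029
D2: -2680  -3448  -4312  -5272
D3: -768  -864  -960
D4: -96  -96
Constant fourth difference = -96.
Extend backward: -768 + 96 = -672;  -2680 + 672 = -2008;  -5317 + 2008 = -3309;  -6522 + 3309 = -3213

-3213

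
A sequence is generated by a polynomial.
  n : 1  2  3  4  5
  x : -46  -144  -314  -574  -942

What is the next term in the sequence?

-1436

First differences: -98, -170, -260, -368
Second differences: -72, -90, -108
Third differences: -18, -18
Third differences constant at -18.
-108 − 18 = -126;  -368 − 126 = -494;  -942 − 494 = -1436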